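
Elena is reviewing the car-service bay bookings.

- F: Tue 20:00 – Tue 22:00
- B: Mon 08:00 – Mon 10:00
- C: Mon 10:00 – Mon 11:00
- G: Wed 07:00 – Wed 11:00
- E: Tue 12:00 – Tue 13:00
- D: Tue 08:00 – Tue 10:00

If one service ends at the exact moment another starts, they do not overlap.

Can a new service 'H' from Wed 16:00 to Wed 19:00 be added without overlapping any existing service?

Yes — the slot is free

B: ends Mon 10:00 at or before H starts Wed 16:00 → clear.
C: ends Mon 11:00 at or before H starts Wed 16:00 → clear.
D: ends Tue 10:00 at or before H starts Wed 16:00 → clear.
E: ends Tue 13:00 at or before H starts Wed 16:00 → clear.
F: ends Tue 22:00 at or before H starts Wed 16:00 → clear.
G: ends Wed 11:00 at or before H starts Wed 16:00 → clear.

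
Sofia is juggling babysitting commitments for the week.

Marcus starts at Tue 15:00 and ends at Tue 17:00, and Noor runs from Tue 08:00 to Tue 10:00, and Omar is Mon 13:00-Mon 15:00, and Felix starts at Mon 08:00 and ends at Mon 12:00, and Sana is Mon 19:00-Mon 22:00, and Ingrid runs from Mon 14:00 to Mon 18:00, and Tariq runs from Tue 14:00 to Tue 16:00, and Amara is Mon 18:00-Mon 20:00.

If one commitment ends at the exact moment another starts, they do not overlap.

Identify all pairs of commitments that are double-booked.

Amara & Sana, Ingrid & Omar, Marcus & Tariq

Check each pair: they overlap iff neither finishes before the other starts.
Sorted by start: Felix, Omar, Ingrid, Amara, Sana, Noor, Tariq, Marcus.
Omar starts after Felix ends, so Felix has no further overlaps.
Ingrid starts before Omar ends → Omar and Ingrid overlap.
Amara starts after Omar ends, so Omar has no further overlaps.
Amara starts exactly when Ingrid ends (back-to-back, no overlap), so Ingrid has no further overlaps.
Sana starts before Amara ends → Amara and Sana overlap.
Noor starts after Amara ends, so Amara has no further overlaps.
Noor starts after Sana ends, so Sana has no further overlaps.
Tariq starts after Noor ends, so Noor has no further overlaps.
Marcus starts before Tariq ends → Tariq and Marcus overlap.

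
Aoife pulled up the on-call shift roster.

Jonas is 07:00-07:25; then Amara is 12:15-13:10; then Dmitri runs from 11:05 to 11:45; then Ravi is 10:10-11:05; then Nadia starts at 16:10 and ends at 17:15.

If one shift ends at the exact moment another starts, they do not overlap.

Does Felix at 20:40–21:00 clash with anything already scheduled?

Jonas: ends 07:25 at or before Felix starts 20:40 → clear.
Ravi: ends 11:05 at or before Felix starts 20:40 → clear.
Dmitri: ends 11:45 at or before Felix starts 20:40 → clear.
Amara: ends 13:10 at or before Felix starts 20:40 → clear.
Nadia: ends 17:15 at or before Felix starts 20:40 → clear.

No — it doesn't clash with anything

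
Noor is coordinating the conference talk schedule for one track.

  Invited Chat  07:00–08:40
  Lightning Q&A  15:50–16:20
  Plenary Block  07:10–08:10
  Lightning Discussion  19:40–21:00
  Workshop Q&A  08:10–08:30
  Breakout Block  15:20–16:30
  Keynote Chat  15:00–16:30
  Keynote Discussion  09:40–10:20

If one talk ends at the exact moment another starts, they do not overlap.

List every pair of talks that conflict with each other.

Sorted by start: Invited Chat, Plenary Block, Workshop Q&A, Keynote Discussion, Keynote Chat, Breakout Block, Lightning Q&A, Lightning Discussion.
Plenary Block starts before Invited Chat ends → Invited Chat and Plenary Block overlap.
Workshop Q&A starts before Invited Chat ends → Invited Chat and Workshop Q&A overlap.
Keynote Discussion starts after Invited Chat ends, so nothing later overlaps Invited Chat either.
Workshop Q&A starts exactly when Plenary Block ends (back-to-back, no overlap), so nothing later overlaps Plenary Block either.
Keynote Discussion starts after Workshop Q&A ends, so nothing later overlaps Workshop Q&A either.
Keynote Chat starts after Keynote Discussion ends, so nothing later overlaps Keynote Discussion either.
Breakout Block starts before Keynote Chat ends → Keynote Chat and Breakout Block overlap.
Lightning Q&A starts before Keynote Chat ends → Keynote Chat and Lightning Q&A overlap.
Lightning Discussion starts after Keynote Chat ends.
Lightning Q&A starts before Breakout Block ends → Breakout Block and Lightning Q&A overlap.
Lightning Discussion starts after Breakout Block ends.
Lightning Discussion starts after Lightning Q&A ends.

Breakout Block & Keynote Chat, Breakout Block & Lightning Q&A, Invited Chat & Plenary Block, Invited Chat & Workshop Q&A, Keynote Chat & Lightning Q&A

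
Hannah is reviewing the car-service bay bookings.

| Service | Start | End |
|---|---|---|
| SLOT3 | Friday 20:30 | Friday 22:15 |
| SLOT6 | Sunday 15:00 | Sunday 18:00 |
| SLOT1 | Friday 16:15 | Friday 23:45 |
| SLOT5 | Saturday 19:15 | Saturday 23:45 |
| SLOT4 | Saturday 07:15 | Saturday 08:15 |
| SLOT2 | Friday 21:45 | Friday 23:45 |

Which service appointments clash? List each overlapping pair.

Two intervals overlap when each starts before the other ends.
Sorted by start: SLOT1, SLOT3, SLOT2, SLOT4, SLOT5, SLOT6.
SLOT3 starts before SLOT1 ends → SLOT1 and SLOT3 overlap.
SLOT2 starts before SLOT1 ends → SLOT1 and SLOT2 overlap.
SLOT4 starts after SLOT1 ends; SLOT1 is clear from here.
SLOT2 starts before SLOT3 ends → SLOT3 and SLOT2 overlap.
SLOT4 starts after SLOT3 ends; SLOT3 is clear from here.
SLOT4 starts after SLOT2 ends; SLOT2 is clear from here.
SLOT5 starts after SLOT4 ends; SLOT4 is clear from here.
SLOT6 starts after SLOT5 ends.

SLOT1 & SLOT2, SLOT1 & SLOT3, SLOT2 & SLOT3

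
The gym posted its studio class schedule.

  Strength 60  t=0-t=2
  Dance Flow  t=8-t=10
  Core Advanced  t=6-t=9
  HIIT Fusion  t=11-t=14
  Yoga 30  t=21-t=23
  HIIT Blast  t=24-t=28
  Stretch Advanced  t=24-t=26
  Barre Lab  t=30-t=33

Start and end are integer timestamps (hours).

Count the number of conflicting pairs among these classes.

2

Sorted by start: Strength 60, Core Advanced, Dance Flow, HIIT Fusion, Yoga 30, HIIT Blast, Stretch Advanced, Barre Lab.
Core Advanced starts after Strength 60 ends; Strength 60 is clear from here.
Dance Flow starts before Core Advanced ends → Core Advanced and Dance Flow overlap.
HIIT Fusion starts after Core Advanced ends; Core Advanced is clear from here.
HIIT Fusion starts after Dance Flow ends; Dance Flow is clear from here.
Yoga 30 starts after HIIT Fusion ends; HIIT Fusion is clear from here.
HIIT Blast starts after Yoga 30 ends; Yoga 30 is clear from here.
Stretch Advanced starts before HIIT Blast ends → HIIT Blast and Stretch Advanced overlap.
Barre Lab starts after HIIT Blast ends.
Barre Lab starts after Stretch Advanced ends.
Overlapping pairs: Core Advanced & Dance Flow, HIIT Blast & Stretch Advanced — 2 in total.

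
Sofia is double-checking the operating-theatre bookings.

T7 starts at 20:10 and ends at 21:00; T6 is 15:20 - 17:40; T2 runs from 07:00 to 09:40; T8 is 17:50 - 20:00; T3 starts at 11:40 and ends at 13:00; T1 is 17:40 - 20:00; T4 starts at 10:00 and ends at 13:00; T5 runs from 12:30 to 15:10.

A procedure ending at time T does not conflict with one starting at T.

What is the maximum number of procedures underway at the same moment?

3

Sort all start/end points and keep a running count:
07:00 start T2 → 1
09:40 end T2 → 0
10:00 start T4 → 1
11:40 start T3 → 2
12:30 start T5 → 3
13:00 end T3 → 2
13:00 end T4 → 1
15:10 end T5 → 0
15:20 start T6 → 1
17:40 end T6 → 0
17:40 start T1 → 1
17:50 start T8 → 2
20:00 end T1 → 1
20:00 end T8 → 0
20:10 start T7 → 1
21:00 end T7 → 0
Peak is 3, at 12:30 (T3, T4, T5).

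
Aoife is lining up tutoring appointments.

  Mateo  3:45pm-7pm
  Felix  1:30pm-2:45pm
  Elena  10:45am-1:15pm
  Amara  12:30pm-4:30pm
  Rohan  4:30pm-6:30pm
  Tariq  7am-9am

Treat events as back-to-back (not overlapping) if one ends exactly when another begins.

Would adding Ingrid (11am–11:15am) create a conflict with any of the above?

Tariq: ends 9am at or before Ingrid starts 11am → clear.
Elena: starts 10:45am before Ingrid ends 11:15am, and ends 1:15pm after Ingrid starts 11am → overlap.
Amara: starts 12:30pm at or after Ingrid ends 11:15am → clear.
Felix: starts 1:30pm at or after Ingrid ends 11:15am → clear.
Mateo: starts 3:45pm at or after Ingrid ends 11:15am → clear.
Rohan: starts 4:30pm at or after Ingrid ends 11:15am → clear.
Ingrid overlaps Elena.

Yes — it overlaps Elena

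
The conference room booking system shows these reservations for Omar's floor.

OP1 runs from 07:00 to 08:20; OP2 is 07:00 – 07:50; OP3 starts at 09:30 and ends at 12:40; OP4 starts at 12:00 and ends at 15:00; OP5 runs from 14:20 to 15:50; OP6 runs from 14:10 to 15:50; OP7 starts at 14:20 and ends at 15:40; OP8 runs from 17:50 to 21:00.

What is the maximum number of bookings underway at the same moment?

4

Walk through starts and ends in time order (an end at T is processed before a start at T):
07:00 start OP1 → 1
07:00 start OP2 → 2
07:50 end OP2 → 1
08:20 end OP1 → 0
09:30 start OP3 → 1
12:00 start OP4 → 2
12:40 end OP3 → 1
14:10 start OP6 → 2
14:20 start OP5 → 3
14:20 start OP7 → 4
15:00 end OP4 → 3
15:40 end OP7 → 2
15:50 end OP5 → 1
15:50 end OP6 → 0
17:50 start OP8 → 1
21:00 end OP8 → 0
Peak is 4, at 14:20 (OP4, OP5, OP6, OP7).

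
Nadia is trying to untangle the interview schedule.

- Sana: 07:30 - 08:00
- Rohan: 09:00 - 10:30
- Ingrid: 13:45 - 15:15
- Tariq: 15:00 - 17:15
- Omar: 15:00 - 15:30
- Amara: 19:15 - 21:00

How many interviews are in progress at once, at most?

Sort all start/end points and keep a running count:
07:30 start Sana → 1
08:00 end Sana → 0
09:00 start Rohan → 1
10:30 end Rohan → 0
13:45 start Ingrid → 1
15:00 start Omar → 2
15:00 start Tariq → 3
15:15 end Ingrid → 2
15:30 end Omar → 1
17:15 end Tariq → 0
19:15 start Amara → 1
21:00 end Amara → 0
Peak is 3, at 15:00 (Ingrid, Omar, Tariq).

3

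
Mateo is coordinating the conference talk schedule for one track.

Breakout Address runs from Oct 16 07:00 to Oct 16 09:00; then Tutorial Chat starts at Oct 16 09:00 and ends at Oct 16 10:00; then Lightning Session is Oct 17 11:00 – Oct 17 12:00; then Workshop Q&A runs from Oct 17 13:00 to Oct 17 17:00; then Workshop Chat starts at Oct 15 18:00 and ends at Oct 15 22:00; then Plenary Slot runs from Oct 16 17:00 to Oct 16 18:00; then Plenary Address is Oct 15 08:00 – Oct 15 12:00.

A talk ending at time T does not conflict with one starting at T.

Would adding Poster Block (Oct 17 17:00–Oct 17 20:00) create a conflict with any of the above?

Plenary Address: ends Oct 15 12:00 at or before Poster Block starts Oct 17 17:00 → clear.
Workshop Chat: ends Oct 15 22:00 at or before Poster Block starts Oct 17 17:00 → clear.
Breakout Address: ends Oct 16 09:00 at or before Poster Block starts Oct 17 17:00 → clear.
Tutorial Chat: ends Oct 16 10:00 at or before Poster Block starts Oct 17 17:00 → clear.
Plenary Slot: ends Oct 16 18:00 at or before Poster Block starts Oct 17 17:00 → clear.
Lightning Session: ends Oct 17 12:00 at or before Poster Block starts Oct 17 17:00 → clear.
Workshop Q&A: ends Oct 17 17:00 at or before Poster Block starts Oct 17 17:00 → clear.

No — it doesn't clash with anything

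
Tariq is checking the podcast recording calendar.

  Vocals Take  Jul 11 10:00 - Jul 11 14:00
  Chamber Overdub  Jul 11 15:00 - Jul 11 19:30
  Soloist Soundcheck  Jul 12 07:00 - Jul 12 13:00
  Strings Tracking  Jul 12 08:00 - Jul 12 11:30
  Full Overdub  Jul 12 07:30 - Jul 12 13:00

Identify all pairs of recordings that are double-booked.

Full Overdub & Soloist Soundcheck, Full Overdub & Strings Tracking, Soloist Soundcheck & Strings Tracking

Sorted by start: Vocals Take, Chamber Overdub, Soloist Soundcheck, Full Overdub, Strings Tracking.
Chamber Overdub starts after Vocals Take ends, so Vocals Take has no further overlaps.
Soloist Soundcheck starts after Chamber Overdub ends, so Chamber Overdub has no further overlaps.
Full Overdub starts before Soloist Soundcheck ends → Soloist Soundcheck and Full Overdub overlap.
Strings Tracking starts before Soloist Soundcheck ends → Soloist Soundcheck and Strings Tracking overlap.
Strings Tracking starts before Full Overdub ends → Full Overdub and Strings Tracking overlap.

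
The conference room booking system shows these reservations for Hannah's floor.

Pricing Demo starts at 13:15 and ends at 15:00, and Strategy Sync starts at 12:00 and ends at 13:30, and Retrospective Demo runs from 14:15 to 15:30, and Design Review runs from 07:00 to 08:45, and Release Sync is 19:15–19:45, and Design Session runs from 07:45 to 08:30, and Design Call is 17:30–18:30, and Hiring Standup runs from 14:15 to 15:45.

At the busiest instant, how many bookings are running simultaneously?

Sort all start/end points and keep a running count:
07:00 start Design Review → 1
07:45 start Design Session → 2
08:30 end Design Session → 1
08:45 end Design Review → 0
12:00 start Strategy Sync → 1
13:15 start Pricing Demo → 2
13:30 end Strategy Sync → 1
14:15 start Hiring Standup → 2
14:15 start Retrospective Demo → 3
15:00 end Pricing Demo → 2
15:30 end Retrospective Demo → 1
15:45 end Hiring Standup → 0
17:30 start Design Call → 1
18:30 end Design Call → 0
19:15 start Release Sync → 1
19:45 end Release Sync → 0
Peak is 3, at 14:15 (Hiring Standup, Pricing Demo, Retrospective Demo).

3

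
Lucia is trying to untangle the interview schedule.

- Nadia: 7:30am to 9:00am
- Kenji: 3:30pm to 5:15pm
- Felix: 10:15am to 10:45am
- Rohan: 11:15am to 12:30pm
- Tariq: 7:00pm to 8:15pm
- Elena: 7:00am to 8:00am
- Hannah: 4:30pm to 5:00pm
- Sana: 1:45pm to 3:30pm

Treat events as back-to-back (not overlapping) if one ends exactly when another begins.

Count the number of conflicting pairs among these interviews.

2

Sorted by start: Elena, Nadia, Felix, Rohan, Sana, Kenji, Hannah, Tariq.
Nadia starts before Elena ends → Elena and Nadia overlap.
Felix starts after Elena ends; Elena is clear from here.
Felix starts after Nadia ends; Nadia is clear from here.
Rohan starts after Felix ends; Felix is clear from here.
Sana starts after Rohan ends; Rohan is clear from here.
Kenji starts exactly when Sana ends (back-to-back, no overlap); Sana is clear from here.
Hannah starts before Kenji ends → Kenji and Hannah overlap.
Tariq starts after Kenji ends.
Tariq starts after Hannah ends.
Overlapping pairs: Elena & Nadia, Hannah & Kenji — 2 in total.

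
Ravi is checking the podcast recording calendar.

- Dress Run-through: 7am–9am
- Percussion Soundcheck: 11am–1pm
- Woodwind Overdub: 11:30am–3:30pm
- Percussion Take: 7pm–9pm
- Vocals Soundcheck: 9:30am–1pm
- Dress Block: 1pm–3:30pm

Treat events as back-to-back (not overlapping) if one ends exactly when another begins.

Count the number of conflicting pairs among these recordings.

4

Two intervals overlap when each starts before the other ends.
Sorted by start: Dress Run-through, Vocals Soundcheck, Percussion Soundcheck, Woodwind Overdub, Dress Block, Percussion Take.
Vocals Soundcheck starts after Dress Run-through ends, so Dress Run-through has no further overlaps.
Percussion Soundcheck starts before Vocals Soundcheck ends → Vocals Soundcheck and Percussion Soundcheck overlap.
Woodwind Overdub starts before Vocals Soundcheck ends → Vocals Soundcheck and Woodwind Overdub overlap.
Dress Block starts exactly when Vocals Soundcheck ends (back-to-back, no overlap), so Vocals Soundcheck has no further overlaps.
Woodwind Overdub starts before Percussion Soundcheck ends → Percussion Soundcheck and Woodwind Overdub overlap.
Dress Block starts exactly when Percussion Soundcheck ends (back-to-back, no overlap), so Percussion Soundcheck has no further overlaps.
Dress Block starts before Woodwind Overdub ends → Woodwind Overdub and Dress Block overlap.
Percussion Take starts after Woodwind Overdub ends.
Percussion Take starts after Dress Block ends.
Overlapping pairs: Dress Block & Woodwind Overdub, Percussion Soundcheck & Vocals Soundcheck, Percussion Soundcheck & Woodwind Overdub, Vocals Soundcheck & Woodwind Overdub — 4 in total.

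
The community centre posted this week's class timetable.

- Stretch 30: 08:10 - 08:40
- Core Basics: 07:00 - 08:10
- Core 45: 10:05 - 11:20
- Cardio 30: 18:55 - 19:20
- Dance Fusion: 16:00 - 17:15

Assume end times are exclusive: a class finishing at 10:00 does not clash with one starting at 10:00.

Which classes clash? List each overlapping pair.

Sorted by start: Core Basics, Stretch 30, Core 45, Dance Fusion, Cardio 30.
Stretch 30 starts exactly when Core Basics ends (back-to-back, no overlap); Core Basics is clear from here.
Core 45 starts after Stretch 30 ends; Stretch 30 is clear from here.
Dance Fusion starts after Core 45 ends; Core 45 is clear from here.
Cardio 30 starts after Dance Fusion ends.

no overlapping pairs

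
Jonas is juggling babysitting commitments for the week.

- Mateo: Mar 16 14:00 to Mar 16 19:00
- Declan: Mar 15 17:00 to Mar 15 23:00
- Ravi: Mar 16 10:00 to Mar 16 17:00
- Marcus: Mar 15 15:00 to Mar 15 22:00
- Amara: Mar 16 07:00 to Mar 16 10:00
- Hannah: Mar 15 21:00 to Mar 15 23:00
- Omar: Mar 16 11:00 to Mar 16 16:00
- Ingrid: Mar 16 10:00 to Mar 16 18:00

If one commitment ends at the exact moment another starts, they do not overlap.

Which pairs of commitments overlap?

Sorted by start: Marcus, Declan, Hannah, Amara, Ingrid, Ravi, Omar, Mateo.
Declan starts before Marcus ends → Marcus and Declan overlap.
Hannah starts before Marcus ends → Marcus and Hannah overlap.
Amara starts after Marcus ends, so Marcus has no further overlaps.
Hannah starts before Declan ends → Declan and Hannah overlap.
Amara starts after Declan ends, so Declan has no further overlaps.
Amara starts after Hannah ends, so Hannah has no further overlaps.
Ingrid starts exactly when Amara ends (back-to-back, no overlap), so Amara has no further overlaps.
Ravi starts before Ingrid ends → Ingrid and Ravi overlap.
Omar starts before Ingrid ends → Ingrid and Omar overlap.
Mateo starts before Ingrid ends → Ingrid and Mateo overlap.
Omar starts before Ravi ends → Ravi and Omar overlap.
Mateo starts before Ravi ends → Ravi and Mateo overlap.
Mateo starts before Omar ends → Omar and Mateo overlap.

Declan & Hannah, Declan & Marcus, Hannah & Marcus, Ingrid & Mateo, Ingrid & Omar, Ingrid & Ravi, Mateo & Omar, Mateo & Ravi, Omar & Ravi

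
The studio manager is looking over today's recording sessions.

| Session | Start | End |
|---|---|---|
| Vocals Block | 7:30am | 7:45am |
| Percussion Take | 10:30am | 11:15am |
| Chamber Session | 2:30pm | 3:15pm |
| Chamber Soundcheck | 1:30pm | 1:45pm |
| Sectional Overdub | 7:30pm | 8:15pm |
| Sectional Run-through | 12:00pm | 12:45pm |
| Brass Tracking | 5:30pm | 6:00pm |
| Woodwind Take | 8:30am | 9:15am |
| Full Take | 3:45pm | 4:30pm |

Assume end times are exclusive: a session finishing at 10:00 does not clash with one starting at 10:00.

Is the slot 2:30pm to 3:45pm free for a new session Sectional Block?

No — it overlaps Chamber Session

Vocals Block: ends 7:45am at or before Sectional Block starts 2:30pm → clear.
Woodwind Take: ends 9:15am at or before Sectional Block starts 2:30pm → clear.
Percussion Take: ends 11:15am at or before Sectional Block starts 2:30pm → clear.
Sectional Run-through: ends 12:45pm at or before Sectional Block starts 2:30pm → clear.
Chamber Soundcheck: ends 1:45pm at or before Sectional Block starts 2:30pm → clear.
Chamber Session: starts 2:30pm before Sectional Block ends 3:45pm, and ends 3:15pm after Sectional Block starts 2:30pm → overlap.
Full Take: starts 3:45pm at or after Sectional Block ends 3:45pm → clear.
Brass Tracking: starts 5:30pm at or after Sectional Block ends 3:45pm → clear.
Sectional Overdub: starts 7:30pm at or after Sectional Block ends 3:45pm → clear.
Sectional Block overlaps Chamber Session.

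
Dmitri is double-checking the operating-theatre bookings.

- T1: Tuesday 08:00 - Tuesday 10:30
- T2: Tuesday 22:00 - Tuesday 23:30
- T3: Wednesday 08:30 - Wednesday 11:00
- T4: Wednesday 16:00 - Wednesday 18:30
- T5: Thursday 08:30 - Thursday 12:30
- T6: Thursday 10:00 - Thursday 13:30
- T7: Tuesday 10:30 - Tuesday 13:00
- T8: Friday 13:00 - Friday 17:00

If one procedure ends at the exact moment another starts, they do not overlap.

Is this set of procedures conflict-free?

No

Sorted by start: T1, T7, T2, T3, T4, T5, T6, T8.
T7 starts exactly when T1 ends (back-to-back, no overlap); T1 is clear from here.
T2 starts after T7 ends; T7 is clear from here.
T3 starts after T2 ends; T2 is clear from here.
T4 starts after T3 ends; T3 is clear from here.
T5 starts after T4 ends; T4 is clear from here.
T6 starts before T5 ends → T5 and T6 overlap.
That's a conflict, so the schedule is not conflict-free.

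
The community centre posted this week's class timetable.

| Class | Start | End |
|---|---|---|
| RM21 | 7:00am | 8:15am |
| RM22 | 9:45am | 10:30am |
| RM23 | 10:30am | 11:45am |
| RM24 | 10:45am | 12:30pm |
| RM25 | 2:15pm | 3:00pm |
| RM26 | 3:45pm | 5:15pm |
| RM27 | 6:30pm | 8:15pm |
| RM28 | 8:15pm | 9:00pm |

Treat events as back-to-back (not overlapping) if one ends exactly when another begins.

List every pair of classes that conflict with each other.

Check each pair: they overlap iff neither finishes before the other starts.
Sorted by start: RM21, RM22, RM23, RM24, RM25, RM26, RM27, RM28.
RM22 starts after RM21 ends — done with RM21.
RM23 starts exactly when RM22 ends (back-to-back, no overlap) — done with RM22.
RM24 starts before RM23 ends → RM23 and RM24 overlap.
RM25 starts after RM23 ends — done with RM23.
RM25 starts after RM24 ends — done with RM24.
RM26 starts after RM25 ends — done with RM25.
RM27 starts after RM26 ends — done with RM26.
RM28 starts exactly when RM27 ends (back-to-back, no overlap).

RM23 & RM24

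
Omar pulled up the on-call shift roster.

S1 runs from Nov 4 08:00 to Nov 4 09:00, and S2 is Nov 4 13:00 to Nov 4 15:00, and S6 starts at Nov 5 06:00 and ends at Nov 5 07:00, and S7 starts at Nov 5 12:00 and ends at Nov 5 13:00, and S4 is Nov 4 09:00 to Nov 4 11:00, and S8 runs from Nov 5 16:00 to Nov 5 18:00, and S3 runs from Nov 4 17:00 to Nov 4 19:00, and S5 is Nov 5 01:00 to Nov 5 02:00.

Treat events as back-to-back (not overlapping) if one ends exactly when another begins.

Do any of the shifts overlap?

No

Sorted by start: S1, S4, S2, S3, S5, S6, S7, S8.
S4 starts exactly when S1 ends (back-to-back, no overlap) — done with S1.
S2 starts after S4 ends — done with S4.
S3 starts after S2 ends — done with S2.
S5 starts after S3 ends — done with S3.
S6 starts after S5 ends — done with S5.
S7 starts after S6 ends — done with S6.
S8 starts after S7 ends.
Every pair is clear; the schedule has no overlaps.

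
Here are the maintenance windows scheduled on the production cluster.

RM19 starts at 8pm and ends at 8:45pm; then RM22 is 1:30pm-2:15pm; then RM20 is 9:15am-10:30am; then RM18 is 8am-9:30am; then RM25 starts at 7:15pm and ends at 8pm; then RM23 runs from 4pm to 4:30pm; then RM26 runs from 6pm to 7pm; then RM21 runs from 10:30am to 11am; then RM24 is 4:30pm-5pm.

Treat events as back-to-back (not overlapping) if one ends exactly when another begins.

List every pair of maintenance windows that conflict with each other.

RM18 & RM20

Two intervals overlap when each starts before the other ends.
Sorted by start: RM18, RM20, RM21, RM22, RM23, RM24, RM26, RM25, RM19.
RM20 starts before RM18 ends → RM18 and RM20 overlap.
RM21 starts after RM18 ends; RM18 is clear from here.
RM21 starts exactly when RM20 ends (back-to-back, no overlap); RM20 is clear from here.
RM22 starts after RM21 ends; RM21 is clear from here.
RM23 starts after RM22 ends; RM22 is clear from here.
RM24 starts exactly when RM23 ends (back-to-back, no overlap); RM23 is clear from here.
RM26 starts after RM24 ends; RM24 is clear from here.
RM25 starts after RM26 ends; RM26 is clear from here.
RM19 starts exactly when RM25 ends (back-to-back, no overlap).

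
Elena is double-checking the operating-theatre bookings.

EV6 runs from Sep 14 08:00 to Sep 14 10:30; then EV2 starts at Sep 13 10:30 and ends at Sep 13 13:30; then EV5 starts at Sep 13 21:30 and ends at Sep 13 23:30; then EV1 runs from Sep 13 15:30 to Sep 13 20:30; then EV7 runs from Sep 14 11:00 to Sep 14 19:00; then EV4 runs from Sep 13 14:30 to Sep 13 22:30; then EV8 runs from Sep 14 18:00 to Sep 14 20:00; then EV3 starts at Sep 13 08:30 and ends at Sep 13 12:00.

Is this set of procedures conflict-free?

No

Two intervals overlap when each starts before the other ends.
Sorted by start: EV3, EV2, EV4, EV1, EV5, EV6, EV7, EV8.
EV2 starts before EV3 ends → EV3 and EV2 overlap.
That's a conflict, so the schedule is not conflict-free.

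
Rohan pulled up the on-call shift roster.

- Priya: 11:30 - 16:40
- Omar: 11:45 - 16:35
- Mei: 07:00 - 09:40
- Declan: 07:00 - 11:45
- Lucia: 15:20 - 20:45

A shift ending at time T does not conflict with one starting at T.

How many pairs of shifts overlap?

5

Two intervals overlap when each starts before the other ends.
Sorted by start: Declan, Mei, Priya, Omar, Lucia.
Mei starts before Declan ends → Declan and Mei overlap.
Priya starts before Declan ends → Declan and Priya overlap.
Omar starts exactly when Declan ends (back-to-back, no overlap) — done with Declan.
Priya starts after Mei ends — done with Mei.
Omar starts before Priya ends → Priya and Omar overlap.
Lucia starts before Priya ends → Priya and Lucia overlap.
Lucia starts before Omar ends → Omar and Lucia overlap.
Overlapping pairs: Declan & Mei, Declan & Priya, Lucia & Omar, Lucia & Priya, Omar & Priya — 5 in total.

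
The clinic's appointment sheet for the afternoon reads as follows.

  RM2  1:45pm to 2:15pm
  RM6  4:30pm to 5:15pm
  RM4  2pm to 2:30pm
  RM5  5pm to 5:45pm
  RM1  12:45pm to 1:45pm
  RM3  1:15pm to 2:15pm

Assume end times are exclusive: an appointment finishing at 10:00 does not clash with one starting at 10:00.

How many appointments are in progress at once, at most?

Walk through starts and ends in time order (an end at T is processed before a start at T):
12:45pm start RM1 → 1
1:15pm start RM3 → 2
1:45pm end RM1 → 1
1:45pm start RM2 → 2
2pm start RM4 → 3
2:15pm end RM2 → 2
2:15pm end RM3 → 1
2:30pm end RM4 → 0
4:30pm start RM6 → 1
5pm start RM5 → 2
5:15pm end RM6 → 1
5:45pm end RM5 → 0
Peak is 3, at 2pm (RM2, RM3, RM4).

3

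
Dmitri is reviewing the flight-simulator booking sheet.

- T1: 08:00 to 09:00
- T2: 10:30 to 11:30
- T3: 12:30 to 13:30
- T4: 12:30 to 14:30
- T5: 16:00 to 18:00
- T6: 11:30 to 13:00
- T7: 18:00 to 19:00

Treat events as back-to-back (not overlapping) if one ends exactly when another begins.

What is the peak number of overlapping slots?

3

Sort all start/end points and keep a running count:
08:00 start T1 → 1
09:00 end T1 → 0
10:30 start T2 → 1
11:30 end T2 → 0
11:30 start T6 → 1
12:30 start T3 → 2
12:30 start T4 → 3
13:00 end T6 → 2
13:30 end T3 → 1
14:30 end T4 → 0
16:00 start T5 → 1
18:00 end T5 → 0
18:00 start T7 → 1
19:00 end T7 → 0
Peak is 3, at 12:30 (T3, T4, T6).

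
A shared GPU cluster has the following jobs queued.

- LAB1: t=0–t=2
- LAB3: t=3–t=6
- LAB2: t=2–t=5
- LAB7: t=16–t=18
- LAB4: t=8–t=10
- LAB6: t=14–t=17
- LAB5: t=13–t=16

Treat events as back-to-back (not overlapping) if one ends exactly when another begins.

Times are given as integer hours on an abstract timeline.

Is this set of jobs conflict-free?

Two intervals overlap when each starts before the other ends.
Sorted by start: LAB1, LAB2, LAB3, LAB4, LAB5, LAB6, LAB7.
LAB2 starts exactly when LAB1 ends (back-to-back, no overlap) — done with LAB1.
LAB3 starts before LAB2 ends → LAB2 and LAB3 overlap.
That's a conflict, so the schedule is not conflict-free.

No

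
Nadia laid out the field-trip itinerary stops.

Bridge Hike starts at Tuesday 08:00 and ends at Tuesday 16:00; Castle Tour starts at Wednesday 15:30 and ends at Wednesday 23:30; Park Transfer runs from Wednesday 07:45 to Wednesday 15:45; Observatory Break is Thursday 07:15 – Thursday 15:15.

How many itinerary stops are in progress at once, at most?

2

Walk through starts and ends in time order (an end at T is processed before a start at T):
Tuesday 08:00 start Bridge Hike → 1
Tuesday 16:00 end Bridge Hike → 0
Wednesday 07:45 start Park Transfer → 1
Wednesday 15:30 start Castle Tour → 2
Wednesday 15:45 end Park Transfer → 1
Wednesday 23:30 end Castle Tour → 0
Thursday 07:15 start Observatory Break → 1
Thursday 15:15 end Observatory Break → 0
Peak is 2, at Wednesday 15:30 (Castle Tour, Park Transfer).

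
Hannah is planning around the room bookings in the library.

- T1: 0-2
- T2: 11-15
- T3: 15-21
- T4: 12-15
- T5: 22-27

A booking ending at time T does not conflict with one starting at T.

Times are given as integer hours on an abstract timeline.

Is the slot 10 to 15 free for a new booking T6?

No — it overlaps T2, T4

T1: ends 2 at or before T6 starts 10 → clear.
T2: starts 11 before T6 ends 15, and ends 15 after T6 starts 10 → overlap.
T4: starts 12 before T6 ends 15, and ends 15 after T6 starts 10 → overlap.
T3: starts 15 at or after T6 ends 15 → clear.
T5: starts 22 at or after T6 ends 15 → clear.
T6 overlaps T2, T4.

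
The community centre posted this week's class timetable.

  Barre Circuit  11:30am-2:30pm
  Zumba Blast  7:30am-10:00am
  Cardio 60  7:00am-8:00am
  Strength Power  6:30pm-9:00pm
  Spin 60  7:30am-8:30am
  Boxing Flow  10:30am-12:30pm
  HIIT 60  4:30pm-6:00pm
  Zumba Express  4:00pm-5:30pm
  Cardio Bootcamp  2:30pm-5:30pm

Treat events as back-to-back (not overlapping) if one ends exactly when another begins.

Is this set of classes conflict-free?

Sorted by start: Cardio 60, Zumba Blast, Spin 60, Boxing Flow, Barre Circuit, Cardio Bootcamp, Zumba Express, HIIT 60, Strength Power.
Zumba Blast starts before Cardio 60 ends → Cardio 60 and Zumba Blast overlap.
That's a conflict, so the schedule is not conflict-free.

No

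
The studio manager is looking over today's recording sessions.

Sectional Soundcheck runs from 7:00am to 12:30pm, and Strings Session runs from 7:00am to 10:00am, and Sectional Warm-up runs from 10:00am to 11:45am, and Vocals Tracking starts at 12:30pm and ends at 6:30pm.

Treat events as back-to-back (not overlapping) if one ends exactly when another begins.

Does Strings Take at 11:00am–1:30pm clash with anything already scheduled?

Sectional Soundcheck: starts 7:00am before Strings Take ends 1:30pm, and ends 12:30pm after Strings Take starts 11:00am → overlap.
Strings Session: ends 10:00am at or before Strings Take starts 11:00am → clear.
Sectional Warm-up: starts 10:00am before Strings Take ends 1:30pm, and ends 11:45am after Strings Take starts 11:00am → overlap.
Vocals Tracking: starts 12:30pm before Strings Take ends 1:30pm, and ends 6:30pm after Strings Take starts 11:00am → overlap.
Strings Take overlaps Sectional Soundcheck, Sectional Warm-up, Vocals Tracking.

Yes — it overlaps Sectional Soundcheck, Sectional Warm-up, Vocals Tracking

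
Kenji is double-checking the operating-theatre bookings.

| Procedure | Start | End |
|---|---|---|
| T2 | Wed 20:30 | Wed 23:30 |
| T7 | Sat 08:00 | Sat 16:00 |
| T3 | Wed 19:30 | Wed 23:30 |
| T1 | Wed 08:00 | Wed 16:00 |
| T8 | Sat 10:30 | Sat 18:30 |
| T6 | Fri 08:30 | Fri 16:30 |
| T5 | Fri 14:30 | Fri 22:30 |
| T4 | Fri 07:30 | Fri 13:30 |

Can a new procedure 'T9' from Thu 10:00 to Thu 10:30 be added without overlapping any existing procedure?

Yes — the slot is free

T1: ends Wed 16:00 at or before T9 starts Thu 10:00 → clear.
T3: ends Wed 23:30 at or before T9 starts Thu 10:00 → clear.
T2: ends Wed 23:30 at or before T9 starts Thu 10:00 → clear.
T4: starts Fri 07:30 at or after T9 ends Thu 10:30 → clear.
T6: starts Fri 08:30 at or after T9 ends Thu 10:30 → clear.
T5: starts Fri 14:30 at or after T9 ends Thu 10:30 → clear.
T7: starts Sat 08:00 at or after T9 ends Thu 10:30 → clear.
T8: starts Sat 10:30 at or after T9 ends Thu 10:30 → clear.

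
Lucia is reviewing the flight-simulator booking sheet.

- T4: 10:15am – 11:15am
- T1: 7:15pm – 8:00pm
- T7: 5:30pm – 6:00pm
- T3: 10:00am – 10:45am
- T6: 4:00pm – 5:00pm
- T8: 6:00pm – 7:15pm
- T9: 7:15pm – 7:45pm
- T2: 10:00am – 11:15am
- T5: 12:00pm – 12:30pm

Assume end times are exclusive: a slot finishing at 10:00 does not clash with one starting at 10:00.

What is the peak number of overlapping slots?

3

Sort all start/end points and keep a running count:
10:00am start T2 → 1
10:00am start T3 → 2
10:15am start T4 → 3
10:45am end T3 → 2
11:15am end T2 → 1
11:15am end T4 → 0
12:00pm start T5 → 1
12:30pm end T5 → 0
4:00pm start T6 → 1
5:00pm end T6 → 0
5:30pm start T7 → 1
6:00pm end T7 → 0
6:00pm start T8 → 1
7:15pm end T8 → 0
7:15pm start T1 → 1
7:15pm start T9 → 2
7:45pm end T9 → 1
8:00pm end T1 → 0
Peak is 3, at 10:15am (T2, T3, T4).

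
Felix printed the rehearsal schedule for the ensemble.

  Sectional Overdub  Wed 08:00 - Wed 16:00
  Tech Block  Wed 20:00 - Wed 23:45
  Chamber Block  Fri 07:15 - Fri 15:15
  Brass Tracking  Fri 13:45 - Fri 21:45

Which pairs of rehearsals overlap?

Check each pair: they overlap iff neither finishes before the other starts.
Sorted by start: Sectional Overdub, Tech Block, Chamber Block, Brass Tracking.
Tech Block starts after Sectional Overdub ends; Sectional Overdub is clear from here.
Chamber Block starts after Tech Block ends; Tech Block is clear from here.
Brass Tracking starts before Chamber Block ends → Chamber Block and Brass Tracking overlap.

Brass Tracking & Chamber Block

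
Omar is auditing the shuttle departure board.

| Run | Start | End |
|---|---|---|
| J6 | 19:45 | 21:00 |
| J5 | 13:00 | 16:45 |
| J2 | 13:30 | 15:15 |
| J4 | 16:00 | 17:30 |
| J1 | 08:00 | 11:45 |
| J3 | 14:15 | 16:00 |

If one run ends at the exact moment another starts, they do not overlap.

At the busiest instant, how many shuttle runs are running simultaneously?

3

Sort all start/end points and keep a running count:
08:00 start J1 → 1
11:45 end J1 → 0
13:00 start J5 → 1
13:30 start J2 → 2
14:15 start J3 → 3
15:15 end J2 → 2
16:00 end J3 → 1
16:00 start J4 → 2
16:45 end J5 → 1
17:30 end J4 → 0
19:45 start J6 → 1
21:00 end J6 → 0
Peak is 3, at 14:15 (J2, J3, J5).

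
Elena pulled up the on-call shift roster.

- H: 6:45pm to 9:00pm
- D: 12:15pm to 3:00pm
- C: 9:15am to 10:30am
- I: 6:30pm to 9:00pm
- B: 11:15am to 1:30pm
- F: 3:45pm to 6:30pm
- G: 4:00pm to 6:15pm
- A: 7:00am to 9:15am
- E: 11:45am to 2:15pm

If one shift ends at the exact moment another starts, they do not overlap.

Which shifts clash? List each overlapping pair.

B & D, B & E, D & E, F & G, H & I

Two intervals overlap when each starts before the other ends.
Sorted by start: A, C, B, E, D, F, G, I, H.
C starts exactly when A ends (back-to-back, no overlap); A is clear from here.
B starts after C ends; C is clear from here.
E starts before B ends → B and E overlap.
D starts before B ends → B and D overlap.
F starts after B ends; B is clear from here.
D starts before E ends → E and D overlap.
F starts after E ends; E is clear from here.
F starts after D ends; D is clear from here.
G starts before F ends → F and G overlap.
I starts exactly when F ends (back-to-back, no overlap); F is clear from here.
I starts after G ends; G is clear from here.
H starts before I ends → I and H overlap.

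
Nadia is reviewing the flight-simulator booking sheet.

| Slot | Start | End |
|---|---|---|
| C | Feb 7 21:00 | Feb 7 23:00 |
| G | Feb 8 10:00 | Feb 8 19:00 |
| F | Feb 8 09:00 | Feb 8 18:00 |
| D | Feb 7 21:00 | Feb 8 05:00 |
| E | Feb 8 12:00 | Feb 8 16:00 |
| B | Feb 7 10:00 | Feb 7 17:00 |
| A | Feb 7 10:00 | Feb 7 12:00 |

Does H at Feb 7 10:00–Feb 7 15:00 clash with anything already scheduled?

A: starts Feb 7 10:00 before H ends Feb 7 15:00, and ends Feb 7 12:00 after H starts Feb 7 10:00 → overlap.
B: starts Feb 7 10:00 before H ends Feb 7 15:00, and ends Feb 7 17:00 after H starts Feb 7 10:00 → overlap.
C: starts Feb 7 21:00 at or after H ends Feb 7 15:00 → clear.
D: starts Feb 7 21:00 at or after H ends Feb 7 15:00 → clear.
F: starts Feb 8 09:00 at or after H ends Feb 7 15:00 → clear.
G: starts Feb 8 10:00 at or after H ends Feb 7 15:00 → clear.
E: starts Feb 8 12:00 at or after H ends Feb 7 15:00 → clear.
H overlaps A, B.

Yes — it overlaps A, B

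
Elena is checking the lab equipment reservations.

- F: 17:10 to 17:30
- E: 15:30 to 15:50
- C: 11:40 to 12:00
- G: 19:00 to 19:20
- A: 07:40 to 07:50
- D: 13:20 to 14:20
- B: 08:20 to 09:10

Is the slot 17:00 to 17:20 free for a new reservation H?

A: ends 07:50 at or before H starts 17:00 → clear.
B: ends 09:10 at or before H starts 17:00 → clear.
C: ends 12:00 at or before H starts 17:00 → clear.
D: ends 14:20 at or before H starts 17:00 → clear.
E: ends 15:50 at or before H starts 17:00 → clear.
F: starts 17:10 before H ends 17:20, and ends 17:30 after H starts 17:00 → overlap.
G: starts 19:00 at or after H ends 17:20 → clear.
H overlaps F.

No — it overlaps F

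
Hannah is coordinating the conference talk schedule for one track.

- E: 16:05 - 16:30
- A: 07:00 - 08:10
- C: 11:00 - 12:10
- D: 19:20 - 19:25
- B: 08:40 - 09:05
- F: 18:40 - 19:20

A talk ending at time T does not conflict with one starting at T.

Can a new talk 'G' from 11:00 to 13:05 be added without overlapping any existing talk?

A: ends 08:10 at or before G starts 11:00 → clear.
B: ends 09:05 at or before G starts 11:00 → clear.
C: starts 11:00 before G ends 13:05, and ends 12:10 after G starts 11:00 → overlap.
E: starts 16:05 at or after G ends 13:05 → clear.
F: starts 18:40 at or after G ends 13:05 → clear.
D: starts 19:20 at or after G ends 13:05 → clear.
G overlaps C.

No — it overlaps C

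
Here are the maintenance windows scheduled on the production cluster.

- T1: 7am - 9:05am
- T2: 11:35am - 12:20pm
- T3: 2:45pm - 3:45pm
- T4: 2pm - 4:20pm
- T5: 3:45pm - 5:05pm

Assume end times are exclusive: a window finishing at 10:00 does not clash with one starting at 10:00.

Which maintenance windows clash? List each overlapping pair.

Check each pair: they overlap iff neither finishes before the other starts.
Sorted by start: T1, T2, T4, T3, T5.
T2 starts after T1 ends; T1 is clear from here.
T4 starts after T2 ends; T2 is clear from here.
T3 starts before T4 ends → T4 and T3 overlap.
T5 starts before T4 ends → T4 and T5 overlap.
T5 starts exactly when T3 ends (back-to-back, no overlap).

T3 & T4, T4 & T5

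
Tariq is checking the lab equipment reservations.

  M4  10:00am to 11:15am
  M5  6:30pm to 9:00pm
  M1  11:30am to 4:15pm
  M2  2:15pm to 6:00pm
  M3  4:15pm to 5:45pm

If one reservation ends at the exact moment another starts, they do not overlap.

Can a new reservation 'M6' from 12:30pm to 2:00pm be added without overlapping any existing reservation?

No — it overlaps M1

M4: ends 11:15am at or before M6 starts 12:30pm → clear.
M1: starts 11:30am before M6 ends 2:00pm, and ends 4:15pm after M6 starts 12:30pm → overlap.
M2: starts 2:15pm at or after M6 ends 2:00pm → clear.
M3: starts 4:15pm at or after M6 ends 2:00pm → clear.
M5: starts 6:30pm at or after M6 ends 2:00pm → clear.
M6 overlaps M1.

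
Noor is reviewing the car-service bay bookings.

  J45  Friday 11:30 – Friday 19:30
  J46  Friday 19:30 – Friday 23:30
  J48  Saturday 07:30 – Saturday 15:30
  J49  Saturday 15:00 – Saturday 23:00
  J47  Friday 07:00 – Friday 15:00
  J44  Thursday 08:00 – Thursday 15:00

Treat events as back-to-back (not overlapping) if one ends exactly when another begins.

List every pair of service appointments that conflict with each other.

J45 & J47, J48 & J49

Two intervals overlap when each starts before the other ends.
Sorted by start: J44, J47, J45, J46, J48, J49.
J47 starts after J44 ends; J44 is clear from here.
J45 starts before J47 ends → J47 and J45 overlap.
J46 starts after J47 ends; J47 is clear from here.
J46 starts exactly when J45 ends (back-to-back, no overlap); J45 is clear from here.
J48 starts after J46 ends; J46 is clear from here.
J49 starts before J48 ends → J48 and J49 overlap.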